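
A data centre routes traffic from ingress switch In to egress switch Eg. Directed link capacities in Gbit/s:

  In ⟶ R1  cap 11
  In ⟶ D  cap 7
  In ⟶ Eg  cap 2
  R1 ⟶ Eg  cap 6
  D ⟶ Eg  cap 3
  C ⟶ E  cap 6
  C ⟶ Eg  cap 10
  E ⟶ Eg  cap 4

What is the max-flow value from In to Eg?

11

Augment In→Eg: bottleneck 2, flow now 2.
Augment In→R1→Eg: bottleneck 6, flow now 8.
Augment In→D→Eg: bottleneck 3, flow now 11.
No augmenting path remains; maximum flow = 11.
In the residual graph, reachable from In: {In, R1, D}.
Min-cut edges: In→Eg (2), R1→Eg (6), D→Eg (3); capacity 2 + 6 + 3 = 11.
This cut is saturated, so no flow can exceed 11.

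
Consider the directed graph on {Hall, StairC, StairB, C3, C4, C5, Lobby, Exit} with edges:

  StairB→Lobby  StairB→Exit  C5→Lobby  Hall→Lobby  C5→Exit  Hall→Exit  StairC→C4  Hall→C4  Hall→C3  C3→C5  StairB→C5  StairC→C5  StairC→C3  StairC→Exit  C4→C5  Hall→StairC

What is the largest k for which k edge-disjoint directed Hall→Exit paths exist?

Assign every edge capacity 1; by Menger, the answer equals the max flow.
Path Hall→Exit (+1); total 1.
Path Hall→StairC→Exit (+1); total 2.
Path Hall→C3→C5→Exit (+1); total 3.
No residual Hall→Exit path; max flow = 3.
Certifying cut of size 3: {C5→Exit, Hall→Exit, Hall→StairC}.

3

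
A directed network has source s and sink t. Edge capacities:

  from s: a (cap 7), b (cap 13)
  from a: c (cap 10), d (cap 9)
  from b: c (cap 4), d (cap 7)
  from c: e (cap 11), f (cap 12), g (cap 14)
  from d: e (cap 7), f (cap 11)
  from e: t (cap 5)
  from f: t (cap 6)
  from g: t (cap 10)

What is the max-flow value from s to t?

18

Augment s→a→c→e→t: bottleneck 5, flow now 5.
Augment s→a→c→f→t: bottleneck 2, flow now 7.
Augment s→b→c→f→t: bottleneck 4, flow now 11.
Augment s→b→d→e→c→g→t: bottleneck 5, flow now 16. (uses reverse residual edge)
Augment s→b→d→f→c→g→t: bottleneck 2, flow now 18. (uses reverse residual edge)
No augmenting path remains; maximum flow = 18.
In the residual graph, reachable from s: {s, b}.
Min-cut edges: s→a (7), b→c (4), b→d (7); capacity 7 + 4 + 7 = 18.
This cut is saturated, so no flow can exceed 18.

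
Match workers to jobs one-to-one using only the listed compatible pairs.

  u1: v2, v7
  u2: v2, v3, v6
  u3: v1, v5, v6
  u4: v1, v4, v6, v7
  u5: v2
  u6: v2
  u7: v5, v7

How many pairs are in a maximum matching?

6

Unit-capacity flow: source→left, listed edges, right→sink; max matching = max flow.
Augmenting path u1→v2 (+1); matched 1.
Augmenting path u2→v3 (+1); matched 2.
Augmenting path u3→v1 (+1); matched 3.
Augmenting path u4→v4 (+1); matched 4.
Augmenting path u7→v5 (+1); matched 5.
Augmenting path u5→v2→u1→v7 (+1); matched 6.
No augmenting path remains; maximum matching = 6.
König certificate: {u1, u2, u3, u4, u7, v2} is a vertex cover of size 6 (every listed pair touches it), so no matching can be larger.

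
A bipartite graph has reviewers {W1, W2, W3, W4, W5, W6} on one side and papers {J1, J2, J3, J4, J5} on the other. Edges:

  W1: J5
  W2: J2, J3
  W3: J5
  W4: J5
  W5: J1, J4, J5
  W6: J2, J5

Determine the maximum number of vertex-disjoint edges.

4

Unit-capacity flow: source→left, listed edges, right→sink; max matching = max flow.
Augmenting path W1→J5 (+1); matched 1.
Augmenting path W2→J2 (+1); matched 2.
Augmenting path W5→J1 (+1); matched 3.
Augmenting path W6→J2→W2→J3 (+1); matched 4.
No augmenting path remains; maximum matching = 4.
König certificate: {W2, W5, W6, J5} is a vertex cover of size 4 (every listed pair touches it), so no matching can be larger.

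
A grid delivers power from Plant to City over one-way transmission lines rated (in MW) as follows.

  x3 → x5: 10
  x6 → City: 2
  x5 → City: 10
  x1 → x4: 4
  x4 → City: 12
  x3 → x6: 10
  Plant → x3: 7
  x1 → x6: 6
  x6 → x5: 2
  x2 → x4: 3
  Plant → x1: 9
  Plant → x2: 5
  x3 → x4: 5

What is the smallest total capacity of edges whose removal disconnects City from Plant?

Augment Plant→x1→x4→City: bottleneck 4, flow now 4.
Augment Plant→x1→x6→City: bottleneck 2, flow now 6.
Augment Plant→x2→x4→City: bottleneck 3, flow now 9.
Augment Plant→x3→x4→City: bottleneck 5, flow now 14.
Augment Plant→x3→x5→City: bottleneck 2, flow now 16.
Augment Plant→x1→x6→x5→City: bottleneck 2, flow now 18.
No augmenting path remains; maximum flow = 18.
By max-flow min-cut, the minimum cut capacity equals the max flow.
In the residual graph, reachable from Plant: {Plant, x1, x2, x6}.
Min-cut edges: Plant→x3 (7), x1→x4 (4), x2→x4 (3), x6→x5 (2), x6→City (2); capacity 7 + 4 + 3 + 2 + 2 = 18.

18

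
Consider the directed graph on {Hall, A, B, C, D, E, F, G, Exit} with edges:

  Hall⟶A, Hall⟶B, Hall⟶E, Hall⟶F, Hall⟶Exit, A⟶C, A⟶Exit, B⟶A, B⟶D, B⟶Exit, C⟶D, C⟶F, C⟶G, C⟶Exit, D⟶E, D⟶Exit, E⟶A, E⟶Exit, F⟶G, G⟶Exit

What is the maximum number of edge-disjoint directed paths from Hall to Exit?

5

Assign every edge capacity 1; by Menger, the answer equals the max flow.
Path Hall→Exit (+1); total 1.
Path Hall→A→Exit (+1); total 2.
Path Hall→B→Exit (+1); total 3.
Path Hall→E→Exit (+1); total 4.
Path Hall→F→G→Exit (+1); total 5.
No residual Hall→Exit path; max flow = 5.
Certifying cut of size 5: {Hall→A, Hall→B, Hall→E, Hall→Exit, Hall→F}.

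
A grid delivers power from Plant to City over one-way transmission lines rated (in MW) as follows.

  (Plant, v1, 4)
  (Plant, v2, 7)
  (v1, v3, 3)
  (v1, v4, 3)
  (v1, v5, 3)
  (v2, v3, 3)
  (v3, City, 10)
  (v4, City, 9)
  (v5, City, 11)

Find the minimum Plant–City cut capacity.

Augment Plant→v1→v3→City: bottleneck 3, flow now 3.
Augment Plant→v1→v4→City: bottleneck 1, flow now 4.
Augment Plant→v2→v3→City: bottleneck 3, flow now 7.
No augmenting path remains; maximum flow = 7.
By max-flow min-cut, the minimum cut capacity equals the max flow.
In the residual graph, reachable from Plant: {Plant, v2}.
Min-cut edges: Plant→v1 (4), v2→v3 (3); capacity 4 + 3 = 7.

7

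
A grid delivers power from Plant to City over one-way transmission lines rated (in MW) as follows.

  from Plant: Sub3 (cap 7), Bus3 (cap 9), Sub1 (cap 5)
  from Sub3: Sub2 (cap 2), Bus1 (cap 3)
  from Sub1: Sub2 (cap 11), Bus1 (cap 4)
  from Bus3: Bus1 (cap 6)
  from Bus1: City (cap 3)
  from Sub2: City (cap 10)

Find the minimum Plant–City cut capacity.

Augment Plant→Sub3→Bus1→City: bottleneck 3, flow now 3.
Augment Plant→Sub3→Sub2→City: bottleneck 2, flow now 5.
Augment Plant→Sub1→Sub2→City: bottleneck 5, flow now 10.
No augmenting path remains; maximum flow = 10.
By max-flow min-cut, the minimum cut capacity equals the max flow.
In the residual graph, reachable from Plant: {Plant, Sub3, Bus3, Bus1}.
Min-cut edges: Plant→Sub1 (5), Sub3→Sub2 (2), Bus1→City (3); capacity 5 + 2 + 3 = 10.

10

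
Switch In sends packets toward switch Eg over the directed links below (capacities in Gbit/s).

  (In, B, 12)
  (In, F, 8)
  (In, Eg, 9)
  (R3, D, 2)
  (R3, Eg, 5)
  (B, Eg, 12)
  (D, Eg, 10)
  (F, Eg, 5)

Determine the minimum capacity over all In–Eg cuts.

Augment In→Eg: bottleneck 9, flow now 9.
Augment In→B→Eg: bottleneck 12, flow now 21.
Augment In→F→Eg: bottleneck 5, flow now 26.
No augmenting path remains; maximum flow = 26.
By max-flow min-cut, the minimum cut capacity equals the max flow.
In the residual graph, reachable from In: {In, F}.
Min-cut edges: In→B (12), In→Eg (9), F→Eg (5); capacity 12 + 9 + 5 = 26.

26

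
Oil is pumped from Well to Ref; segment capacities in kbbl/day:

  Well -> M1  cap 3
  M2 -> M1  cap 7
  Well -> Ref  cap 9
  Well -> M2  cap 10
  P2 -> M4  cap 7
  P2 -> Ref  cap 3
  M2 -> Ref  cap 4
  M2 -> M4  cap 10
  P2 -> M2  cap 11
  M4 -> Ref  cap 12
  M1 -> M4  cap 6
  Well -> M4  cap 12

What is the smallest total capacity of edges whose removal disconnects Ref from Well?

25

Augment Well→Ref: bottleneck 9, flow now 9.
Augment Well→M2→Ref: bottleneck 4, flow now 13.
Augment Well→M4→Ref: bottleneck 12, flow now 25.
No augmenting path remains; maximum flow = 25.
By max-flow min-cut, the minimum cut capacity equals the max flow.
In the residual graph, reachable from Well: {Well, M2, M1, M4}.
Min-cut edges: Well→Ref (9), M2→Ref (4), M4→Ref (12); capacity 9 + 4 + 12 = 25.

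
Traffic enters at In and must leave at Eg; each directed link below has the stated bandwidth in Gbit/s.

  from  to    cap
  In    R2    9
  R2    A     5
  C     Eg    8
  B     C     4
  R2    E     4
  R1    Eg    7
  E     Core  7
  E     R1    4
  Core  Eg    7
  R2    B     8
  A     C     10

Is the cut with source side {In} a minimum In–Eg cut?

Yes — it is a minimum cut (capacity 9).

Given cut capacity: 9 = 9.
Augment In→R2→A→C→Eg: bottleneck 5, flow now 5.
Augment In→R2→B→C→Eg: bottleneck 3, flow now 8.
Augment In→R2→E→R1→Eg: bottleneck 1, flow now 9.
No augmenting path remains; maximum flow = 9.
Cut capacity 9 equals the max flow, so it is a minimum cut.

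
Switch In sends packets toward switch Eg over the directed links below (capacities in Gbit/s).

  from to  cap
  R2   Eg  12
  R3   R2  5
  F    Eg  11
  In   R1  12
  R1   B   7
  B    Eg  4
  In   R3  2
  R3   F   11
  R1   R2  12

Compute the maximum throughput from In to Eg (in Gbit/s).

Augment In→R3→R2→Eg: bottleneck 2, flow now 2.
Augment In→R1→B→Eg: bottleneck 4, flow now 6.
Augment In→R1→R2→Eg: bottleneck 8, flow now 14.
No augmenting path remains; maximum flow = 14.
In the residual graph, reachable from In: {In}.
Min-cut edges: In→R3 (2), In→R1 (12); capacity 2 + 12 = 14.
This cut is saturated, so no flow can exceed 14.

14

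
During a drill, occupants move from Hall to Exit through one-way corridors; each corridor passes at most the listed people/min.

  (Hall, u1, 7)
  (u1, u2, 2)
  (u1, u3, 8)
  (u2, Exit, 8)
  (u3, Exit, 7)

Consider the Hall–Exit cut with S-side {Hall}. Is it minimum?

Yes — it is a minimum cut (capacity 7).

Given cut capacity: 7 = 7.
Augment Hall→u1→u2→Exit: bottleneck 2, flow now 2.
Augment Hall→u1→u3→Exit: bottleneck 5, flow now 7.
No augmenting path remains; maximum flow = 7.
Cut capacity 7 equals the max flow, so it is a minimum cut.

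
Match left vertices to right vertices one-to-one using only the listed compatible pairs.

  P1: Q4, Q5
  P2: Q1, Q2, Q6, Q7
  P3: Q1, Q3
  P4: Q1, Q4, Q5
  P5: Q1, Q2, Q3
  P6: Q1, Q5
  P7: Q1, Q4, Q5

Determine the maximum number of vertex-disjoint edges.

Unit-capacity flow: source→left, listed edges, right→sink; max matching = max flow.
Augmenting path P1→Q4 (+1); matched 1.
Augmenting path P2→Q1 (+1); matched 2.
Augmenting path P3→Q3 (+1); matched 3.
Augmenting path P4→Q5 (+1); matched 4.
Augmenting path P5→Q2 (+1); matched 5.
Augmenting path P6→Q1→P2→Q6 (+1); matched 6.
No augmenting path remains; maximum matching = 6.
König certificate: {P2, P3, P5, Q1, Q4, Q5} is a vertex cover of size 6 (every listed pair touches it), so no matching can be larger.

6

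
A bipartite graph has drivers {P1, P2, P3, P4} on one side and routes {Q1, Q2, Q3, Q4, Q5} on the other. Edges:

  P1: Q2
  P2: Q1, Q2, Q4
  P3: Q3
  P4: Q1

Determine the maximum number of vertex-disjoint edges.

4

Unit-capacity flow: source→left, listed edges, right→sink; max matching = max flow.
Augmenting path P1→Q2 (+1); matched 1.
Augmenting path P2→Q1 (+1); matched 2.
Augmenting path P3→Q3 (+1); matched 3.
Augmenting path P4→Q1→P2→Q4 (+1); matched 4.
No augmenting path remains; maximum matching = 4.
König certificate: {P1, P2, P3, P4} is a vertex cover of size 4 (every listed pair touches it), so no matching can be larger.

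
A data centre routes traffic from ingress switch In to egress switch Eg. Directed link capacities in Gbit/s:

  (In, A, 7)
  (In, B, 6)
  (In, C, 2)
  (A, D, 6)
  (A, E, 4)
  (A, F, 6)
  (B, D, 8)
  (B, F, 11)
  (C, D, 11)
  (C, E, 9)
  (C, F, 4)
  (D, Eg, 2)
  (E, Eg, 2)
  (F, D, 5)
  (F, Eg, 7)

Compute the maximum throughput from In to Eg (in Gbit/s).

11

Augment In→A→D→Eg: bottleneck 2, flow now 2.
Augment In→A→E→Eg: bottleneck 2, flow now 4.
Augment In→A→F→Eg: bottleneck 3, flow now 7.
Augment In→B→F→Eg: bottleneck 4, flow now 11.
No augmenting path remains; maximum flow = 11.
In the residual graph, reachable from In: {In, A, B, C, D, E, F}.
Min-cut edges: D→Eg (2), E→Eg (2), F→Eg (7); capacity 2 + 2 + 7 = 11.
This cut is saturated, so no flow can exceed 11.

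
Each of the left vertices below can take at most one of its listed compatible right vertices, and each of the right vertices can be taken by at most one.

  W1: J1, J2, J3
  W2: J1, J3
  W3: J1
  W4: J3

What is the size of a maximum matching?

3

Unit-capacity flow: source→left, listed edges, right→sink; max matching = max flow.
Augmenting path W1→J1 (+1); matched 1.
Augmenting path W2→J3 (+1); matched 2.
Augmenting path W3→J1→W1→J2 (+1); matched 3.
No augmenting path remains; maximum matching = 3.
König certificate: {W1, J1, J3} is a vertex cover of size 3 (every listed pair touches it), so no matching can be larger.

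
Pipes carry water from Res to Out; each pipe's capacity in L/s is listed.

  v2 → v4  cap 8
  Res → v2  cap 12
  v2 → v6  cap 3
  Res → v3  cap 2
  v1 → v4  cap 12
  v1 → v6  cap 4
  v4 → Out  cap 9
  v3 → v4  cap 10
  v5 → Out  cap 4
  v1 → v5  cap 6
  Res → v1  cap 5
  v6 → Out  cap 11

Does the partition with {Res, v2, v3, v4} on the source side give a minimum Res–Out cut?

Yes — it is a minimum cut (capacity 17).

Given cut capacity: 5 + 3 + 9 = 17.
Augment Res→v1→v4→Out: bottleneck 5, flow now 5.
Augment Res→v2→v4→Out: bottleneck 4, flow now 9.
Augment Res→v2→v6→Out: bottleneck 3, flow now 12.
Augment Res→v2→v4→v1→v5→Out: bottleneck 4, flow now 16. (uses reverse residual edge)
Augment Res→v3→v4→v1→v6→Out: bottleneck 1, flow now 17. (uses reverse residual edge)
No augmenting path remains; maximum flow = 17.
Cut capacity 17 equals the max flow, so it is a minimum cut.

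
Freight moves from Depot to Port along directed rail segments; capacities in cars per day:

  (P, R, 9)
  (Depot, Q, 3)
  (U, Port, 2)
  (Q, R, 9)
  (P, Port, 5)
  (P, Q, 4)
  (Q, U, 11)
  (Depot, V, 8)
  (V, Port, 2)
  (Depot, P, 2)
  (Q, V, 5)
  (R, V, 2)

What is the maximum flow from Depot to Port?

6

Augment Depot→P→Port: bottleneck 2, flow now 2.
Augment Depot→V→Port: bottleneck 2, flow now 4.
Augment Depot→Q→U→Port: bottleneck 2, flow now 6.
No augmenting path remains; maximum flow = 6.
In the residual graph, reachable from Depot: {Depot, Q, R, U, V}.
Min-cut edges: Depot→P (2), U→Port (2), V→Port (2); capacity 2 + 2 + 2 = 6.
This cut is saturated, so no flow can exceed 6.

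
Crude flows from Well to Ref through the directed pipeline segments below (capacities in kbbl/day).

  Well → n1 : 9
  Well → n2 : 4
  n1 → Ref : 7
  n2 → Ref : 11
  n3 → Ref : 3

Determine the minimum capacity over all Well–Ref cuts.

11

Augment Well→n1→Ref: bottleneck 7, flow now 7.
Augment Well→n2→Ref: bottleneck 4, flow now 11.
No augmenting path remains; maximum flow = 11.
By max-flow min-cut, the minimum cut capacity equals the max flow.
In the residual graph, reachable from Well: {Well, n1}.
Min-cut edges: Well→n2 (4), n1→Ref (7); capacity 4 + 7 = 11.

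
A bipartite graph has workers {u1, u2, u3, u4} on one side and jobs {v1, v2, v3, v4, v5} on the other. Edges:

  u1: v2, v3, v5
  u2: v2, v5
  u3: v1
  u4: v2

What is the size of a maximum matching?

4

Unit-capacity flow: source→left, listed edges, right→sink; max matching = max flow.
Augmenting path u1→v2 (+1); matched 1.
Augmenting path u2→v5 (+1); matched 2.
Augmenting path u3→v1 (+1); matched 3.
Augmenting path u4→v2→u1→v3 (+1); matched 4.
No augmenting path remains; maximum matching = 4.
König certificate: {u1, u2, u3, u4} is a vertex cover of size 4 (every listed pair touches it), so no matching can be larger.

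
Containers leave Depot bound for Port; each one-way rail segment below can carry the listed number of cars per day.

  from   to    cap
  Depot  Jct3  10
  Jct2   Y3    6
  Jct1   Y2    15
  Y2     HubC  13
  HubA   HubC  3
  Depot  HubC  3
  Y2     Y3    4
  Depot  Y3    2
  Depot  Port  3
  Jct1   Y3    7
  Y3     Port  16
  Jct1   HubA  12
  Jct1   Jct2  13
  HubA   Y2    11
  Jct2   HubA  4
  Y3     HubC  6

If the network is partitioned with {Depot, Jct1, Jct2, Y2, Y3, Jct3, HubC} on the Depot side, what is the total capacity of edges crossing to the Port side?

35

Edges leaving {Depot, Jct1, Jct2, Y2, Y3, Jct3, HubC}: Depot→Port (3), Jct1→HubA (12), Jct2→HubA (4), Y3→Port (16).
Cut capacity = 3 + 12 + 4 + 16 = 35.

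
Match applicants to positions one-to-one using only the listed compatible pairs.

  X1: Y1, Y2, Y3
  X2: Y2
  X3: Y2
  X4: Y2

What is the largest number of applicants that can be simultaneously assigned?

2

Unit-capacity flow: source→left, listed edges, right→sink; max matching = max flow.
Augmenting path X1→Y1 (+1); matched 1.
Augmenting path X2→Y2 (+1); matched 2.
No augmenting path remains; maximum matching = 2.
König certificate: {X1, Y2} is a vertex cover of size 2 (every listed pair touches it), so no matching can be larger.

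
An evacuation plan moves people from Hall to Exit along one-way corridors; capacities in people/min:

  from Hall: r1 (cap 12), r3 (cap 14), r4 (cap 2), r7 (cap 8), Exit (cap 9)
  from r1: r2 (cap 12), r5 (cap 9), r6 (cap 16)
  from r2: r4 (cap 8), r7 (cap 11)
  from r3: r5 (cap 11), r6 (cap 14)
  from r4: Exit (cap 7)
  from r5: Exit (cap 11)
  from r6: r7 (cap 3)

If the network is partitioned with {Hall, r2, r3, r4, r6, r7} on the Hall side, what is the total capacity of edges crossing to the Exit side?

Edges leaving {Hall, r2, r3, r4, r6, r7}: Hall→r1 (12), Hall→Exit (9), r3→r5 (11), r4→Exit (7).
Cut capacity = 12 + 9 + 11 + 7 = 39.

39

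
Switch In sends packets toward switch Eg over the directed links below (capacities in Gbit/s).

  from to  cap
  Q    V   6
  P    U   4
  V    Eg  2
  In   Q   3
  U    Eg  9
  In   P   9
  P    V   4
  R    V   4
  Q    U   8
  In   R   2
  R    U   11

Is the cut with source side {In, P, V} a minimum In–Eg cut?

Given cut capacity: 3 + 2 + 4 + 2 = 11.
Augment In→P→U→Eg: bottleneck 4, flow now 4.
Augment In→P→V→Eg: bottleneck 2, flow now 6.
Augment In→Q→U→Eg: bottleneck 3, flow now 9.
Augment In→R→U→Eg: bottleneck 2, flow now 11.
No augmenting path remains; maximum flow = 11.
Cut capacity 11 equals the max flow, so it is a minimum cut.

Yes — it is a minimum cut (capacity 11).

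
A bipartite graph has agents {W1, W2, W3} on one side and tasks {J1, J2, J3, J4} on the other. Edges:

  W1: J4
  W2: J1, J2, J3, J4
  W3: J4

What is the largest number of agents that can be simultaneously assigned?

Unit-capacity flow: source→left, listed edges, right→sink; max matching = max flow.
Augmenting path W1→J4 (+1); matched 1.
Augmenting path W2→J1 (+1); matched 2.
No augmenting path remains; maximum matching = 2.
König certificate: {W2, J4} is a vertex cover of size 2 (every listed pair touches it), so no matching can be larger.

2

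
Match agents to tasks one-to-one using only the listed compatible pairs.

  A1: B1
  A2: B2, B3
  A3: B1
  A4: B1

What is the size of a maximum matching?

2

Unit-capacity flow: source→left, listed edges, right→sink; max matching = max flow.
Augmenting path A1→B1 (+1); matched 1.
Augmenting path A2→B2 (+1); matched 2.
No augmenting path remains; maximum matching = 2.
König certificate: {A2, B1} is a vertex cover of size 2 (every listed pair touches it), so no matching can be larger.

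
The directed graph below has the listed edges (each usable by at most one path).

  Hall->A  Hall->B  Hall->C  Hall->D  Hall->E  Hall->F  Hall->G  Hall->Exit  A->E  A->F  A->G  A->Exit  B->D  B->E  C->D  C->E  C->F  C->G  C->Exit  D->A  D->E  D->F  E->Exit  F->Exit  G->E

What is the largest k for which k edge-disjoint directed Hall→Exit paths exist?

5

Assign every edge capacity 1; by Menger, the answer equals the max flow.
Path Hall→Exit (+1); total 1.
Path Hall→A→Exit (+1); total 2.
Path Hall→C→Exit (+1); total 3.
Path Hall→E→Exit (+1); total 4.
Path Hall→F→Exit (+1); total 5.
No residual Hall→Exit path; max flow = 5.
Certifying cut of size 5: {A→Exit, E→Exit, F→Exit, Hall→C, Hall→Exit}.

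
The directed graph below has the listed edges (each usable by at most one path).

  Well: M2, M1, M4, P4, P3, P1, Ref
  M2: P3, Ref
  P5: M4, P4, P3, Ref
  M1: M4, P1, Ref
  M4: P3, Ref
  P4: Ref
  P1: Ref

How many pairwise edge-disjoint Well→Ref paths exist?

Assign every edge capacity 1; by Menger, the answer equals the max flow.
Path Well→Ref (+1); total 1.
Path Well→M2→Ref (+1); total 2.
Path Well→M1→Ref (+1); total 3.
Path Well→M4→Ref (+1); total 4.
Path Well→P4→Ref (+1); total 5.
Path Well→P1→Ref (+1); total 6.
No residual Well→Ref path; max flow = 6.
Certifying cut of size 6: {Well→M1, Well→M2, Well→M4, Well→P1, Well→P4, Well→Ref}.

6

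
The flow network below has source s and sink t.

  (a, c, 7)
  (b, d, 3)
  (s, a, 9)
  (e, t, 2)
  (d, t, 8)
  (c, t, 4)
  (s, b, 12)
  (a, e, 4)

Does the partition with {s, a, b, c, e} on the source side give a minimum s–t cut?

Yes — it is a minimum cut (capacity 9).

Given cut capacity: 3 + 4 + 2 = 9.
Augment s→a→c→t: bottleneck 4, flow now 4.
Augment s→a→e→t: bottleneck 2, flow now 6.
Augment s→b→d→t: bottleneck 3, flow now 9.
No augmenting path remains; maximum flow = 9.
Cut capacity 9 equals the max flow, so it is a minimum cut.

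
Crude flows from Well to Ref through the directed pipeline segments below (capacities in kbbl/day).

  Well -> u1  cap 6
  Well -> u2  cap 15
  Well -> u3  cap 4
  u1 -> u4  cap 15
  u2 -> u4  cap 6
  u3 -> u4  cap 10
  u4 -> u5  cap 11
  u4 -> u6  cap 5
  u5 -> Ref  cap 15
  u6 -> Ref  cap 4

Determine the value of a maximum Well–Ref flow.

Augment Well→u1→u4→u5→Ref: bottleneck 6, flow now 6.
Augment Well→u2→u4→u5→Ref: bottleneck 5, flow now 11.
Augment Well→u2→u4→u6→Ref: bottleneck 1, flow now 12.
Augment Well→u3→u4→u6→Ref: bottleneck 3, flow now 15.
No augmenting path remains; maximum flow = 15.
In the residual graph, reachable from Well: {Well, u1, u2, u3, u4, u6}.
Min-cut edges: u4→u5 (11), u6→Ref (4); capacity 11 + 4 = 15.
This cut is saturated, so no flow can exceed 15.

15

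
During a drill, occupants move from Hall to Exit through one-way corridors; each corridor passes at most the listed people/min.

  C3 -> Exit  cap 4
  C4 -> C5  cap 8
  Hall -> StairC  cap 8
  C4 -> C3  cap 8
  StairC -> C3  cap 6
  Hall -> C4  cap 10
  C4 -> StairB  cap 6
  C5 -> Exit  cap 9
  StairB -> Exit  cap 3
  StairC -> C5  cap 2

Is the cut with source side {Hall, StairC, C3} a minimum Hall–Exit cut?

Yes — it is a minimum cut (capacity 16).

Given cut capacity: 10 + 2 + 4 = 16.
Augment Hall→C4→C3→Exit: bottleneck 4, flow now 4.
Augment Hall→C4→StairB→Exit: bottleneck 3, flow now 7.
Augment Hall→C4→C5→Exit: bottleneck 3, flow now 10.
Augment Hall→StairC→C5→Exit: bottleneck 2, flow now 12.
Augment Hall→StairC→C3→C4→C5→Exit: bottleneck 4, flow now 16. (uses reverse residual edge)
No augmenting path remains; maximum flow = 16.
Cut capacity 16 equals the max flow, so it is a minimum cut.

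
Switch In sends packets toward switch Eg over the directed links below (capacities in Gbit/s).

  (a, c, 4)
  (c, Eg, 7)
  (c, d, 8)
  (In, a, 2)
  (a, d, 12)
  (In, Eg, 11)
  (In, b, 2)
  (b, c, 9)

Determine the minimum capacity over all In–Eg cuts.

Augment In→Eg: bottleneck 11, flow now 11.
Augment In→a→c→Eg: bottleneck 2, flow now 13.
Augment In→b→c→Eg: bottleneck 2, flow now 15.
No augmenting path remains; maximum flow = 15.
By max-flow min-cut, the minimum cut capacity equals the max flow.
In the residual graph, reachable from In: {In}.
Min-cut edges: In→a (2), In→b (2), In→Eg (11); capacity 2 + 2 + 11 = 15.

15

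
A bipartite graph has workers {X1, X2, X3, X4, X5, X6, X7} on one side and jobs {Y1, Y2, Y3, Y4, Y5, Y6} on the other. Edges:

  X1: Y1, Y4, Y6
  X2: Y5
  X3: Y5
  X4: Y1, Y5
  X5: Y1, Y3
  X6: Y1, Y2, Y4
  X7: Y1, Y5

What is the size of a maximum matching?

Unit-capacity flow: source→left, listed edges, right→sink; max matching = max flow.
Augmenting path X1→Y1 (+1); matched 1.
Augmenting path X2→Y5 (+1); matched 2.
Augmenting path X5→Y3 (+1); matched 3.
Augmenting path X6→Y2 (+1); matched 4.
Augmenting path X4→Y1→X1→Y4 (+1); matched 5.
No augmenting path remains; maximum matching = 5.
König certificate: {X1, X5, X6, Y1, Y5} is a vertex cover of size 5 (every listed pair touches it), so no matching can be larger.

5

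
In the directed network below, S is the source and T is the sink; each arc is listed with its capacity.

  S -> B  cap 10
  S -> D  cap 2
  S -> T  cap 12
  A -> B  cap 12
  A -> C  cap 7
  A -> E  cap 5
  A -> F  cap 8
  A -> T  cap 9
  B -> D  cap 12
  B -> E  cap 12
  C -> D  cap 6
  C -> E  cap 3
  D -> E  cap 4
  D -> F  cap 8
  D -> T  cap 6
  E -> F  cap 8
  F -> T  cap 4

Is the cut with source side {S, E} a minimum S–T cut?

Given cut capacity: 10 + 2 + 12 + 8 = 32.
Augment S→T: bottleneck 12, flow now 12.
Augment S→D→T: bottleneck 2, flow now 14.
Augment S→B→D→T: bottleneck 4, flow now 18.
Augment S→B→D→F→T: bottleneck 4, flow now 22.
No augmenting path remains; maximum flow = 22.
In the residual graph, reachable from S: {S, B, D, E, F}.
Min-cut edges: S→T (12), D→T (6), F→T (4); capacity 12 + 6 + 4 = 22.
Cut capacity 32 exceeds the max flow 22, so it is not minimum.

No — its capacity is 32, but the minimum cut has capacity 22.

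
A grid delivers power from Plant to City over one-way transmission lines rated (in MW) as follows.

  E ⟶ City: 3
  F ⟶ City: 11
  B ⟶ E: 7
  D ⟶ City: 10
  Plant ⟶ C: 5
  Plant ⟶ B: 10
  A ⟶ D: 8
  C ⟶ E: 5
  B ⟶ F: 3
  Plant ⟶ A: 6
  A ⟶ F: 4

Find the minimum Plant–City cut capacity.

12

Augment Plant→A→D→City: bottleneck 6, flow now 6.
Augment Plant→B→E→City: bottleneck 3, flow now 9.
Augment Plant→B→F→City: bottleneck 3, flow now 12.
No augmenting path remains; maximum flow = 12.
By max-flow min-cut, the minimum cut capacity equals the max flow.
In the residual graph, reachable from Plant: {Plant, B, C, E}.
Min-cut edges: Plant→A (6), B→F (3), E→City (3); capacity 6 + 3 + 3 = 12.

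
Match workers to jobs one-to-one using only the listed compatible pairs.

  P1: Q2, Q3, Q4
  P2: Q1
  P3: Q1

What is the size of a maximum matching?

2

Unit-capacity flow: source→left, listed edges, right→sink; max matching = max flow.
Augmenting path P1→Q2 (+1); matched 1.
Augmenting path P2→Q1 (+1); matched 2.
No augmenting path remains; maximum matching = 2.
König certificate: {P1, Q1} is a vertex cover of size 2 (every listed pair touches it), so no matching can be larger.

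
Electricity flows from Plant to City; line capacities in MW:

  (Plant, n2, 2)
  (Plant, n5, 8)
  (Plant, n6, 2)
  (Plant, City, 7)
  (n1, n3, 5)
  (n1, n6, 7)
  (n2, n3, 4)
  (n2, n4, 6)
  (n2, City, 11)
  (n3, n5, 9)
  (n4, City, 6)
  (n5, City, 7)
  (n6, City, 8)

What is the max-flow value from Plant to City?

18

Augment Plant→City: bottleneck 7, flow now 7.
Augment Plant→n2→City: bottleneck 2, flow now 9.
Augment Plant→n5→City: bottleneck 7, flow now 16.
Augment Plant→n6→City: bottleneck 2, flow now 18.
No augmenting path remains; maximum flow = 18.
In the residual graph, reachable from Plant: {Plant, n5}.
Min-cut edges: Plant→n2 (2), Plant→n6 (2), Plant→City (7), n5→City (7); capacity 2 + 2 + 7 + 7 = 18.
This cut is saturated, so no flow can exceed 18.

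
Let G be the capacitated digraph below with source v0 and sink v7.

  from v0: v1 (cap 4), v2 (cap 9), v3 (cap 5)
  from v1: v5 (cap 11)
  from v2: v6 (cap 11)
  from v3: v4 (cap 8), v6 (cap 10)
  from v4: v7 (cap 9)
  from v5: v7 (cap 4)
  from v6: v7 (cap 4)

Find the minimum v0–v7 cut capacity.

Augment v0→v1→v5→v7: bottleneck 4, flow now 4.
Augment v0→v2→v6→v7: bottleneck 4, flow now 8.
Augment v0→v3→v4→v7: bottleneck 5, flow now 13.
No augmenting path remains; maximum flow = 13.
By max-flow min-cut, the minimum cut capacity equals the max flow.
In the residual graph, reachable from v0: {v0, v2, v6}.
Min-cut edges: v0→v1 (4), v0→v3 (5), v6→v7 (4); capacity 4 + 5 + 4 = 13.

13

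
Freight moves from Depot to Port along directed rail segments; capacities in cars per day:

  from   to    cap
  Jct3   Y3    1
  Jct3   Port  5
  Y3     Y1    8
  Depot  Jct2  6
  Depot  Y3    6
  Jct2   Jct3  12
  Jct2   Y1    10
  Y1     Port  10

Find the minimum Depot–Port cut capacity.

12

Augment Depot→Y3→Y1→Port: bottleneck 6, flow now 6.
Augment Depot→Jct2→Y1→Port: bottleneck 4, flow now 10.
Augment Depot→Jct2→Jct3→Port: bottleneck 2, flow now 12.
No augmenting path remains; maximum flow = 12.
By max-flow min-cut, the minimum cut capacity equals the max flow.
In the residual graph, reachable from Depot: {Depot}.
Min-cut edges: Depot→Y3 (6), Depot→Jct2 (6); capacity 6 + 6 = 12.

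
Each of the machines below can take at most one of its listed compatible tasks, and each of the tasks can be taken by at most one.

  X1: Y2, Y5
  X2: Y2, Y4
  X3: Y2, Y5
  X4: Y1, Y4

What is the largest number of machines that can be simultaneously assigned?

4

Unit-capacity flow: source→left, listed edges, right→sink; max matching = max flow.
Augmenting path X1→Y2 (+1); matched 1.
Augmenting path X2→Y4 (+1); matched 2.
Augmenting path X3→Y5 (+1); matched 3.
Augmenting path X4→Y1 (+1); matched 4.
No augmenting path remains; maximum matching = 4.
König certificate: {X1, X2, X3, X4} is a vertex cover of size 4 (every listed pair touches it), so no matching can be larger.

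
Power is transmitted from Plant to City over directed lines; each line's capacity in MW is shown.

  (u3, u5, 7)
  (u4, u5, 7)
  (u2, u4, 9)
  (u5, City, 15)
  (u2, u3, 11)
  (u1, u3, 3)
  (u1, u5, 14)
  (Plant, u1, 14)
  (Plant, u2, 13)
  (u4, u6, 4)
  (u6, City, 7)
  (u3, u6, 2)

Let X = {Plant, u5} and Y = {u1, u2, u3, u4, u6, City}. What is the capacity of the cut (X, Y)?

Edges leaving {Plant, u5}: Plant→u1 (14), Plant→u2 (13), u5→City (15).
Cut capacity = 14 + 13 + 15 = 42.

42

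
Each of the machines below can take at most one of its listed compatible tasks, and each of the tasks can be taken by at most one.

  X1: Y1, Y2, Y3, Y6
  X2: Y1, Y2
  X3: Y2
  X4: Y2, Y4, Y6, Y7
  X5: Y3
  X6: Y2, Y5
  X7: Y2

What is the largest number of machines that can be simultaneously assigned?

6

Unit-capacity flow: source→left, listed edges, right→sink; max matching = max flow.
Augmenting path X1→Y1 (+1); matched 1.
Augmenting path X2→Y2 (+1); matched 2.
Augmenting path X4→Y4 (+1); matched 3.
Augmenting path X5→Y3 (+1); matched 4.
Augmenting path X6→Y5 (+1); matched 5.
Augmenting path X3→Y2→X2→Y1→X1→Y6 (+1); matched 6.
No augmenting path remains; maximum matching = 6.
König certificate: {X1, X2, X4, X5, X6, Y2} is a vertex cover of size 6 (every listed pair touches it), so no matching can be larger.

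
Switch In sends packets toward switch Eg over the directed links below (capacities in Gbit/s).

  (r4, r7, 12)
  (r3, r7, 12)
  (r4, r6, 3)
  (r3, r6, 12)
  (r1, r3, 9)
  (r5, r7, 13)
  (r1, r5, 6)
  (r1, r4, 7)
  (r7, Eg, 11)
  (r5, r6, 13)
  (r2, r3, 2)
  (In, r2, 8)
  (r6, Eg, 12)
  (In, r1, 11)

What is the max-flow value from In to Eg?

Augment In→r1→r3→r6→Eg: bottleneck 9, flow now 9.
Augment In→r1→r4→r6→Eg: bottleneck 2, flow now 11.
Augment In→r2→r3→r6→Eg: bottleneck 1, flow now 12.
Augment In→r2→r3→r7→Eg: bottleneck 1, flow now 13.
No augmenting path remains; maximum flow = 13.
In the residual graph, reachable from In: {In, r2}.
Min-cut edges: In→r1 (11), r2→r3 (2); capacity 11 + 2 = 13.
This cut is saturated, so no flow can exceed 13.

13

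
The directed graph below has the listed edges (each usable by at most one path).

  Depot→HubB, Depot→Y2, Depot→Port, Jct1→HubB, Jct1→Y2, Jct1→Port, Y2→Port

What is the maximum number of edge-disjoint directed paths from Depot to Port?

2

Assign every edge capacity 1; by Menger, the answer equals the max flow.
Path Depot→Port (+1); total 1.
Path Depot→Y2→Port (+1); total 2.
No residual Depot→Port path; max flow = 2.
Certifying cut of size 2: {Depot→Port, Depot→Y2}.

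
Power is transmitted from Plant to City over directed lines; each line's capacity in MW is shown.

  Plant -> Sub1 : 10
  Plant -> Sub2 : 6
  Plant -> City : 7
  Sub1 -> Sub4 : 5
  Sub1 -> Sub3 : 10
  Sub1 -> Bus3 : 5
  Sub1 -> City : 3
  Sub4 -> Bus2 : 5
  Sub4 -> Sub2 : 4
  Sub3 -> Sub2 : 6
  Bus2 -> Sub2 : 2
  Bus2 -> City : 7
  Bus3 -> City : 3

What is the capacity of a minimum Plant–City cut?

Augment Plant→City: bottleneck 7, flow now 7.
Augment Plant→Sub1→City: bottleneck 3, flow now 10.
Augment Plant→Sub1→Bus3→City: bottleneck 3, flow now 13.
Augment Plant→Sub1→Sub4→Bus2→City: bottleneck 4, flow now 17.
No augmenting path remains; maximum flow = 17.
By max-flow min-cut, the minimum cut capacity equals the max flow.
In the residual graph, reachable from Plant: {Plant, Sub2}.
Min-cut edges: Plant→Sub1 (10), Plant→City (7); capacity 10 + 7 = 17.

17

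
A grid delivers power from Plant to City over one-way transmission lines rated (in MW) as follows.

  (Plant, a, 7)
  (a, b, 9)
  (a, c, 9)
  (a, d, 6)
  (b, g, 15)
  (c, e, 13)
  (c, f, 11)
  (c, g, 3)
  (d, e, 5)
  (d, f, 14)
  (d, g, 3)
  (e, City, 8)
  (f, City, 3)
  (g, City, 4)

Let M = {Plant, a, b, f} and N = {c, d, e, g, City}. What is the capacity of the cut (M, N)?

Edges leaving {Plant, a, b, f}: a→c (9), a→d (6), b→g (15), f→City (3).
Cut capacity = 9 + 6 + 15 + 3 = 33.

33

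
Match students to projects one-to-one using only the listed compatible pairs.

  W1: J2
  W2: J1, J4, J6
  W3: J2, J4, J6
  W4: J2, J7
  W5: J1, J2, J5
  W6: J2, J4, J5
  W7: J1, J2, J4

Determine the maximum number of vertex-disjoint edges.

Unit-capacity flow: source→left, listed edges, right→sink; max matching = max flow.
Augmenting path W1→J2 (+1); matched 1.
Augmenting path W2→J1 (+1); matched 2.
Augmenting path W3→J4 (+1); matched 3.
Augmenting path W4→J7 (+1); matched 4.
Augmenting path W5→J5 (+1); matched 5.
Augmenting path W6→J4→W3→J6 (+1); matched 6.
No augmenting path remains; maximum matching = 6.
König certificate: {W4, J1, J2, J4, J5, J6} is a vertex cover of size 6 (every listed pair touches it), so no matching can be larger.

6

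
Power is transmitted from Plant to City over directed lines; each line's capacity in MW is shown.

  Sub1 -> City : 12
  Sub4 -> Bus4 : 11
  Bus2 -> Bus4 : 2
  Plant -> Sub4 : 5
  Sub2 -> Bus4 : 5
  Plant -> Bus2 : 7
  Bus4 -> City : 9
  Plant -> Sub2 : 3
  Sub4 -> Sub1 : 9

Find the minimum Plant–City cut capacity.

Augment Plant→Sub4→Sub1→City: bottleneck 5, flow now 5.
Augment Plant→Sub2→Bus4→City: bottleneck 3, flow now 8.
Augment Plant→Bus2→Bus4→City: bottleneck 2, flow now 10.
No augmenting path remains; maximum flow = 10.
By max-flow min-cut, the minimum cut capacity equals the max flow.
In the residual graph, reachable from Plant: {Plant, Bus2}.
Min-cut edges: Plant→Sub4 (5), Plant→Sub2 (3), Bus2→Bus4 (2); capacity 5 + 3 + 2 = 10.

10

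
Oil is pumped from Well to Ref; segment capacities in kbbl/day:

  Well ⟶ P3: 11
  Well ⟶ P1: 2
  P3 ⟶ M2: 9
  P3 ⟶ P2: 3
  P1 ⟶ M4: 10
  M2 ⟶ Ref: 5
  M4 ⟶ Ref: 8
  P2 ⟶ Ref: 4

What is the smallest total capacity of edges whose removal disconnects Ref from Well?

Augment Well→P3→M2→Ref: bottleneck 5, flow now 5.
Augment Well→P3→P2→Ref: bottleneck 3, flow now 8.
Augment Well→P1→M4→Ref: bottleneck 2, flow now 10.
No augmenting path remains; maximum flow = 10.
By max-flow min-cut, the minimum cut capacity equals the max flow.
In the residual graph, reachable from Well: {Well, P3, M2}.
Min-cut edges: Well→P1 (2), P3→P2 (3), M2→Ref (5); capacity 2 + 3 + 5 = 10.

10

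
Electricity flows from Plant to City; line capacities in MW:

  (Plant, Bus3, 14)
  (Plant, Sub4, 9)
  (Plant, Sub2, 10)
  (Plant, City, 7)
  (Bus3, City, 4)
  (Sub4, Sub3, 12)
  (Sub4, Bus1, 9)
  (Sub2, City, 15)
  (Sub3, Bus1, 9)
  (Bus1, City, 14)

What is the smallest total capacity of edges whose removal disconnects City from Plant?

30

Augment Plant→City: bottleneck 7, flow now 7.
Augment Plant→Bus3→City: bottleneck 4, flow now 11.
Augment Plant→Sub2→City: bottleneck 10, flow now 21.
Augment Plant→Sub4→Bus1→City: bottleneck 9, flow now 30.
No augmenting path remains; maximum flow = 30.
By max-flow min-cut, the minimum cut capacity equals the max flow.
In the residual graph, reachable from Plant: {Plant, Bus3}.
Min-cut edges: Plant→Sub4 (9), Plant→Sub2 (10), Plant→City (7), Bus3→City (4); capacity 9 + 10 + 7 + 4 = 30.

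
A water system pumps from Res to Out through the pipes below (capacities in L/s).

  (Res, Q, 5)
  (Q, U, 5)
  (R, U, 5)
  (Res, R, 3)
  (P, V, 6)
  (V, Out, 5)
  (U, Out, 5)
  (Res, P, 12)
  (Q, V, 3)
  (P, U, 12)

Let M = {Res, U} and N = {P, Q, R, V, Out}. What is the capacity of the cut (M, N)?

Edges leaving {Res, U}: Res→P (12), Res→Q (5), Res→R (3), U→Out (5).
Cut capacity = 12 + 5 + 3 + 5 = 25.

25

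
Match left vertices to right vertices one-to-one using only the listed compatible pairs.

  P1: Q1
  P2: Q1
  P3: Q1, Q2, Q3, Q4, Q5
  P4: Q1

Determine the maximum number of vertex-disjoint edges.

2

Unit-capacity flow: source→left, listed edges, right→sink; max matching = max flow.
Augmenting path P1→Q1 (+1); matched 1.
Augmenting path P3→Q2 (+1); matched 2.
No augmenting path remains; maximum matching = 2.
König certificate: {P3, Q1} is a vertex cover of size 2 (every listed pair touches it), so no matching can be larger.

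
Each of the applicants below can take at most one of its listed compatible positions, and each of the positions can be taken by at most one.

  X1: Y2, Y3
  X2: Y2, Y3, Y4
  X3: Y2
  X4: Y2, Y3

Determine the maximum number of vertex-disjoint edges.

3

Unit-capacity flow: source→left, listed edges, right→sink; max matching = max flow.
Augmenting path X1→Y2 (+1); matched 1.
Augmenting path X2→Y3 (+1); matched 2.
Augmenting path X4→Y3→X2→Y4 (+1); matched 3.
No augmenting path remains; maximum matching = 3.
König certificate: {X2, Y2, Y3} is a vertex cover of size 3 (every listed pair touches it), so no matching can be larger.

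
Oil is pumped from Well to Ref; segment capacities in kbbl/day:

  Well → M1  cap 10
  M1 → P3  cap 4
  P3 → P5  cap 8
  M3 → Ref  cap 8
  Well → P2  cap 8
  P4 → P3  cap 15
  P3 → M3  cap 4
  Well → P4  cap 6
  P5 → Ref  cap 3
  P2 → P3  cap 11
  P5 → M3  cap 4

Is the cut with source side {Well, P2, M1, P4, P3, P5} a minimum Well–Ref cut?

Given cut capacity: 4 + 4 + 3 = 11.
Augment Well→P2→P3→M3→Ref: bottleneck 4, flow now 4.
Augment Well→P2→P3→P5→Ref: bottleneck 3, flow now 7.
Augment Well→P2→P3→P5→M3→Ref: bottleneck 1, flow now 8.
Augment Well→M1→P3→P5→M3→Ref: bottleneck 3, flow now 11.
No augmenting path remains; maximum flow = 11.
Cut capacity 11 equals the max flow, so it is a minimum cut.

Yes — it is a minimum cut (capacity 11).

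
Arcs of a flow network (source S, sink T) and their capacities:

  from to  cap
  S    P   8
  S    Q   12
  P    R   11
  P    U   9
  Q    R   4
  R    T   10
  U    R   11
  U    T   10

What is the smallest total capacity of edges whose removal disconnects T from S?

12

Augment S→P→R→T: bottleneck 8, flow now 8.
Augment S→Q→R→T: bottleneck 2, flow now 10.
Augment S→Q→R→P→U→T: bottleneck 2, flow now 12. (uses reverse residual edge)
No augmenting path remains; maximum flow = 12.
By max-flow min-cut, the minimum cut capacity equals the max flow.
In the residual graph, reachable from S: {S, Q}.
Min-cut edges: S→P (8), Q→R (4); capacity 8 + 4 = 12.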